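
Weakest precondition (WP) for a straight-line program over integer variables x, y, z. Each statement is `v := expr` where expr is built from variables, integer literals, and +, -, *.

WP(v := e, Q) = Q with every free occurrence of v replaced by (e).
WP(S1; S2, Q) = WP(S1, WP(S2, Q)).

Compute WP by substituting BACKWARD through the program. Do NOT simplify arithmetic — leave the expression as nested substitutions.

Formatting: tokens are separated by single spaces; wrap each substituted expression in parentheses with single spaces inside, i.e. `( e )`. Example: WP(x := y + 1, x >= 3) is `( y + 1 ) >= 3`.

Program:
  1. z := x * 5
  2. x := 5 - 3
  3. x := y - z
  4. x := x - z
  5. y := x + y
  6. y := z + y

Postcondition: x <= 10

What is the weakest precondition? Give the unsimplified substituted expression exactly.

post: x <= 10
stmt 6: y := z + y  -- replace 0 occurrence(s) of y with (z + y)
  => x <= 10
stmt 5: y := x + y  -- replace 0 occurrence(s) of y with (x + y)
  => x <= 10
stmt 4: x := x - z  -- replace 1 occurrence(s) of x with (x - z)
  => ( x - z ) <= 10
stmt 3: x := y - z  -- replace 1 occurrence(s) of x with (y - z)
  => ( ( y - z ) - z ) <= 10
stmt 2: x := 5 - 3  -- replace 0 occurrence(s) of x with (5 - 3)
  => ( ( y - z ) - z ) <= 10
stmt 1: z := x * 5  -- replace 2 occurrence(s) of z with (x * 5)
  => ( ( y - ( x * 5 ) ) - ( x * 5 ) ) <= 10

Answer: ( ( y - ( x * 5 ) ) - ( x * 5 ) ) <= 10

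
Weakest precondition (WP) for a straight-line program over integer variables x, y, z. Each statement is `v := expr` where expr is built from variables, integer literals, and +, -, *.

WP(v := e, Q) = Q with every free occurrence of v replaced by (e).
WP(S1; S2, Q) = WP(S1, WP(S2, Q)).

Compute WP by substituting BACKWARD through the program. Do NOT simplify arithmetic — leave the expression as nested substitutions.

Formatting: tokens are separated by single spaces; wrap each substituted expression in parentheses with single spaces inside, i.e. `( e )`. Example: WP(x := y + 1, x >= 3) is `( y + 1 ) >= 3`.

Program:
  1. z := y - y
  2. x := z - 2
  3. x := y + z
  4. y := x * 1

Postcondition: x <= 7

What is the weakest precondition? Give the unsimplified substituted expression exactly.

post: x <= 7
stmt 4: y := x * 1  -- replace 0 occurrence(s) of y with (x * 1)
  => x <= 7
stmt 3: x := y + z  -- replace 1 occurrence(s) of x with (y + z)
  => ( y + z ) <= 7
stmt 2: x := z - 2  -- replace 0 occurrence(s) of x with (z - 2)
  => ( y + z ) <= 7
stmt 1: z := y - y  -- replace 1 occurrence(s) of z with (y - y)
  => ( y + ( y - y ) ) <= 7

Answer: ( y + ( y - y ) ) <= 7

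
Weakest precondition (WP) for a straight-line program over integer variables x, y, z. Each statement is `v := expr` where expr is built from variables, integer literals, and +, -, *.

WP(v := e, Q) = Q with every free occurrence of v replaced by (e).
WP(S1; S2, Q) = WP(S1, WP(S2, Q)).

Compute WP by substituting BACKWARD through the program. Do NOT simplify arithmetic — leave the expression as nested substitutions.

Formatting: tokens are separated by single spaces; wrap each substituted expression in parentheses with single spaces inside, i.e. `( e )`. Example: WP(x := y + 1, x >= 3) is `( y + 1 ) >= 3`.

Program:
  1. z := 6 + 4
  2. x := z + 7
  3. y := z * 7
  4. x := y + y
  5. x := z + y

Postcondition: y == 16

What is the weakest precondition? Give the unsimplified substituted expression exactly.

post: y == 16
stmt 5: x := z + y  -- replace 0 occurrence(s) of x with (z + y)
  => y == 16
stmt 4: x := y + y  -- replace 0 occurrence(s) of x with (y + y)
  => y == 16
stmt 3: y := z * 7  -- replace 1 occurrence(s) of y with (z * 7)
  => ( z * 7 ) == 16
stmt 2: x := z + 7  -- replace 0 occurrence(s) of x with (z + 7)
  => ( z * 7 ) == 16
stmt 1: z := 6 + 4  -- replace 1 occurrence(s) of z with (6 + 4)
  => ( ( 6 + 4 ) * 7 ) == 16

Answer: ( ( 6 + 4 ) * 7 ) == 16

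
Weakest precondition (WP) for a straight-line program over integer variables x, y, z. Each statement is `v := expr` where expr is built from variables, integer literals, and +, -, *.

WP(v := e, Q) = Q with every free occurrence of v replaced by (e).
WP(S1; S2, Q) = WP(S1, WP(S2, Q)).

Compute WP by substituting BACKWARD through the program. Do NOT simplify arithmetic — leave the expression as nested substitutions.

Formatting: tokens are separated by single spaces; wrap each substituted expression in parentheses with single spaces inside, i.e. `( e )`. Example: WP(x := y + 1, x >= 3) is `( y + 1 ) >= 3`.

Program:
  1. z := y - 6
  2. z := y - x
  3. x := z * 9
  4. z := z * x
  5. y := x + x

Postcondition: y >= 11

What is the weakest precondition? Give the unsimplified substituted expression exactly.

Answer: ( ( ( y - x ) * 9 ) + ( ( y - x ) * 9 ) ) >= 11

Derivation:
post: y >= 11
stmt 5: y := x + x  -- replace 1 occurrence(s) of y with (x + x)
  => ( x + x ) >= 11
stmt 4: z := z * x  -- replace 0 occurrence(s) of z with (z * x)
  => ( x + x ) >= 11
stmt 3: x := z * 9  -- replace 2 occurrence(s) of x with (z * 9)
  => ( ( z * 9 ) + ( z * 9 ) ) >= 11
stmt 2: z := y - x  -- replace 2 occurrence(s) of z with (y - x)
  => ( ( ( y - x ) * 9 ) + ( ( y - x ) * 9 ) ) >= 11
stmt 1: z := y - 6  -- replace 0 occurrence(s) of z with (y - 6)
  => ( ( ( y - x ) * 9 ) + ( ( y - x ) * 9 ) ) >= 11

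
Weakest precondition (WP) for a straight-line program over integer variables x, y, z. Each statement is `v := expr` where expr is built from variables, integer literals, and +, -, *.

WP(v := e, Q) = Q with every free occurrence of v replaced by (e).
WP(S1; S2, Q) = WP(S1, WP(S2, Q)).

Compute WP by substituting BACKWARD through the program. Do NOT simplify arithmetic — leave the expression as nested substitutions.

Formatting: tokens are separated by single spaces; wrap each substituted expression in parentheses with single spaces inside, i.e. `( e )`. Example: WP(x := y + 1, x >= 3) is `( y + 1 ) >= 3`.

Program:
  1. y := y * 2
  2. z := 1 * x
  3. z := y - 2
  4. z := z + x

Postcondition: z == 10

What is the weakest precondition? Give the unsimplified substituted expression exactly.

Answer: ( ( ( y * 2 ) - 2 ) + x ) == 10

Derivation:
post: z == 10
stmt 4: z := z + x  -- replace 1 occurrence(s) of z with (z + x)
  => ( z + x ) == 10
stmt 3: z := y - 2  -- replace 1 occurrence(s) of z with (y - 2)
  => ( ( y - 2 ) + x ) == 10
stmt 2: z := 1 * x  -- replace 0 occurrence(s) of z with (1 * x)
  => ( ( y - 2 ) + x ) == 10
stmt 1: y := y * 2  -- replace 1 occurrence(s) of y with (y * 2)
  => ( ( ( y * 2 ) - 2 ) + x ) == 10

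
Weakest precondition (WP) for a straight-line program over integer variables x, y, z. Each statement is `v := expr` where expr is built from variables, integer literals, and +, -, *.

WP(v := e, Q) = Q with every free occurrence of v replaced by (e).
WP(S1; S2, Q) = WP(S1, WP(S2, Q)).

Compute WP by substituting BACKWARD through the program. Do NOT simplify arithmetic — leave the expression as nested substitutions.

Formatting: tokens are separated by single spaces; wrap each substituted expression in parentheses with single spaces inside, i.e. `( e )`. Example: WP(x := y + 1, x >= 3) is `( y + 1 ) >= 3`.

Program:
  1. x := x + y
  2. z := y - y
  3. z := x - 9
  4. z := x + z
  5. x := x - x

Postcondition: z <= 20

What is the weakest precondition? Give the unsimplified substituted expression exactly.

post: z <= 20
stmt 5: x := x - x  -- replace 0 occurrence(s) of x with (x - x)
  => z <= 20
stmt 4: z := x + z  -- replace 1 occurrence(s) of z with (x + z)
  => ( x + z ) <= 20
stmt 3: z := x - 9  -- replace 1 occurrence(s) of z with (x - 9)
  => ( x + ( x - 9 ) ) <= 20
stmt 2: z := y - y  -- replace 0 occurrence(s) of z with (y - y)
  => ( x + ( x - 9 ) ) <= 20
stmt 1: x := x + y  -- replace 2 occurrence(s) of x with (x + y)
  => ( ( x + y ) + ( ( x + y ) - 9 ) ) <= 20

Answer: ( ( x + y ) + ( ( x + y ) - 9 ) ) <= 20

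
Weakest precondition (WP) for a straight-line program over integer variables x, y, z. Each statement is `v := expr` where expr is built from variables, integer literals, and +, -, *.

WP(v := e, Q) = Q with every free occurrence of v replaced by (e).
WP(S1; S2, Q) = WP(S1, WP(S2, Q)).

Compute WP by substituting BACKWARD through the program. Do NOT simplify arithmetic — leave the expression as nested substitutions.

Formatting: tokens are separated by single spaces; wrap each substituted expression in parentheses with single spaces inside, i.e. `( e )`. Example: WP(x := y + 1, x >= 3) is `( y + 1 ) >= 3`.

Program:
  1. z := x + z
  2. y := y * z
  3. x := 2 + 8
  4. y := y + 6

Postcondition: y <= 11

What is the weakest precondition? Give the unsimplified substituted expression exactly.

post: y <= 11
stmt 4: y := y + 6  -- replace 1 occurrence(s) of y with (y + 6)
  => ( y + 6 ) <= 11
stmt 3: x := 2 + 8  -- replace 0 occurrence(s) of x with (2 + 8)
  => ( y + 6 ) <= 11
stmt 2: y := y * z  -- replace 1 occurrence(s) of y with (y * z)
  => ( ( y * z ) + 6 ) <= 11
stmt 1: z := x + z  -- replace 1 occurrence(s) of z with (x + z)
  => ( ( y * ( x + z ) ) + 6 ) <= 11

Answer: ( ( y * ( x + z ) ) + 6 ) <= 11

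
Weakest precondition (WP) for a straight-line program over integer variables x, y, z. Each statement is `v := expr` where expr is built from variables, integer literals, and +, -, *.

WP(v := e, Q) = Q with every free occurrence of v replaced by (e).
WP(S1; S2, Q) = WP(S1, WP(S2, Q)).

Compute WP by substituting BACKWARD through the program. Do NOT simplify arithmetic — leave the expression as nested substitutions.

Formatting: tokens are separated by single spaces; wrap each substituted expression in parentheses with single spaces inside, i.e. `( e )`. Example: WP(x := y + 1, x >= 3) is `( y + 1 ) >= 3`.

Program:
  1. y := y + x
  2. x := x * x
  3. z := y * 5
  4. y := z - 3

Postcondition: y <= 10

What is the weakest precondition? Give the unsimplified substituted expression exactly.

Answer: ( ( ( y + x ) * 5 ) - 3 ) <= 10

Derivation:
post: y <= 10
stmt 4: y := z - 3  -- replace 1 occurrence(s) of y with (z - 3)
  => ( z - 3 ) <= 10
stmt 3: z := y * 5  -- replace 1 occurrence(s) of z with (y * 5)
  => ( ( y * 5 ) - 3 ) <= 10
stmt 2: x := x * x  -- replace 0 occurrence(s) of x with (x * x)
  => ( ( y * 5 ) - 3 ) <= 10
stmt 1: y := y + x  -- replace 1 occurrence(s) of y with (y + x)
  => ( ( ( y + x ) * 5 ) - 3 ) <= 10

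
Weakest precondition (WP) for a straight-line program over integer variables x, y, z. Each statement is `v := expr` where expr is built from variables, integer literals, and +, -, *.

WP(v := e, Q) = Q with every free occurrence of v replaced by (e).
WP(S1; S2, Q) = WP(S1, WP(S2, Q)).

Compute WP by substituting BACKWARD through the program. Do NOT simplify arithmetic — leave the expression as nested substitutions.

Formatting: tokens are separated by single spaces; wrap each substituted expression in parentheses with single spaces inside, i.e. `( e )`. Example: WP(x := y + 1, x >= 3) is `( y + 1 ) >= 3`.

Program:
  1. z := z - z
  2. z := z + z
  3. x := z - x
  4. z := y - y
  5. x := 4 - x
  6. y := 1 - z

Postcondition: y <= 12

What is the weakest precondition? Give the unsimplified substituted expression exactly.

post: y <= 12
stmt 6: y := 1 - z  -- replace 1 occurrence(s) of y with (1 - z)
  => ( 1 - z ) <= 12
stmt 5: x := 4 - x  -- replace 0 occurrence(s) of x with (4 - x)
  => ( 1 - z ) <= 12
stmt 4: z := y - y  -- replace 1 occurrence(s) of z with (y - y)
  => ( 1 - ( y - y ) ) <= 12
stmt 3: x := z - x  -- replace 0 occurrence(s) of x with (z - x)
  => ( 1 - ( y - y ) ) <= 12
stmt 2: z := z + z  -- replace 0 occurrence(s) of z with (z + z)
  => ( 1 - ( y - y ) ) <= 12
stmt 1: z := z - z  -- replace 0 occurrence(s) of z with (z - z)
  => ( 1 - ( y - y ) ) <= 12

Answer: ( 1 - ( y - y ) ) <= 12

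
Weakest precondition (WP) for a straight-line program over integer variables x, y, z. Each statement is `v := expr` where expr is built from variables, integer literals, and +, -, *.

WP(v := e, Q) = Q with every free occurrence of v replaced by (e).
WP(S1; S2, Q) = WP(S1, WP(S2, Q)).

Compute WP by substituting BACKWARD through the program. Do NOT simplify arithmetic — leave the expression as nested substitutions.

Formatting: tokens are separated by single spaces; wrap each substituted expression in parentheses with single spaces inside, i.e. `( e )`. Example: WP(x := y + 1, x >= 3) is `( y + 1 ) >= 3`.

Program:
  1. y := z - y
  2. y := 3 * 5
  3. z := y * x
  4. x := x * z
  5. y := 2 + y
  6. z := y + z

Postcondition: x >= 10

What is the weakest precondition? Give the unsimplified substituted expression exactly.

Answer: ( x * ( ( 3 * 5 ) * x ) ) >= 10

Derivation:
post: x >= 10
stmt 6: z := y + z  -- replace 0 occurrence(s) of z with (y + z)
  => x >= 10
stmt 5: y := 2 + y  -- replace 0 occurrence(s) of y with (2 + y)
  => x >= 10
stmt 4: x := x * z  -- replace 1 occurrence(s) of x with (x * z)
  => ( x * z ) >= 10
stmt 3: z := y * x  -- replace 1 occurrence(s) of z with (y * x)
  => ( x * ( y * x ) ) >= 10
stmt 2: y := 3 * 5  -- replace 1 occurrence(s) of y with (3 * 5)
  => ( x * ( ( 3 * 5 ) * x ) ) >= 10
stmt 1: y := z - y  -- replace 0 occurrence(s) of y with (z - y)
  => ( x * ( ( 3 * 5 ) * x ) ) >= 10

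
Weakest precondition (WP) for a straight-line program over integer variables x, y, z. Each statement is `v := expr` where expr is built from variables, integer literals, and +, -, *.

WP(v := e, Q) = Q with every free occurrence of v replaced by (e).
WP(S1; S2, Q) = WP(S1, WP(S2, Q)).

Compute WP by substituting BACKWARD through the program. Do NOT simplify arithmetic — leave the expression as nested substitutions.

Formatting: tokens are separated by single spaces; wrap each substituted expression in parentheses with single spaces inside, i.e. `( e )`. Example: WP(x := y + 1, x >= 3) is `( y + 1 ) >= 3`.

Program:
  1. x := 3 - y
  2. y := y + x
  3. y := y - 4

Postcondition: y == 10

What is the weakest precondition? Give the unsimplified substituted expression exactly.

post: y == 10
stmt 3: y := y - 4  -- replace 1 occurrence(s) of y with (y - 4)
  => ( y - 4 ) == 10
stmt 2: y := y + x  -- replace 1 occurrence(s) of y with (y + x)
  => ( ( y + x ) - 4 ) == 10
stmt 1: x := 3 - y  -- replace 1 occurrence(s) of x with (3 - y)
  => ( ( y + ( 3 - y ) ) - 4 ) == 10

Answer: ( ( y + ( 3 - y ) ) - 4 ) == 10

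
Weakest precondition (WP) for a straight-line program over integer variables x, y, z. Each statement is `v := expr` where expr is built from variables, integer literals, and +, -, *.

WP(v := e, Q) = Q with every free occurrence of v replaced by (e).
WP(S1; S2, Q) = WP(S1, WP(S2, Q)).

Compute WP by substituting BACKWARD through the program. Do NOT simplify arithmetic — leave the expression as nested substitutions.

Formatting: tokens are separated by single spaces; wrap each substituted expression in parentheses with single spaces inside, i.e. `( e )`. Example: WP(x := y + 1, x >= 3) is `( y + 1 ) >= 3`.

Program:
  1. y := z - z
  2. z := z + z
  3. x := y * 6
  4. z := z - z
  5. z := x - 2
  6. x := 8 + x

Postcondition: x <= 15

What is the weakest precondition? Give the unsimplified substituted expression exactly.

Answer: ( 8 + ( ( z - z ) * 6 ) ) <= 15

Derivation:
post: x <= 15
stmt 6: x := 8 + x  -- replace 1 occurrence(s) of x with (8 + x)
  => ( 8 + x ) <= 15
stmt 5: z := x - 2  -- replace 0 occurrence(s) of z with (x - 2)
  => ( 8 + x ) <= 15
stmt 4: z := z - z  -- replace 0 occurrence(s) of z with (z - z)
  => ( 8 + x ) <= 15
stmt 3: x := y * 6  -- replace 1 occurrence(s) of x with (y * 6)
  => ( 8 + ( y * 6 ) ) <= 15
stmt 2: z := z + z  -- replace 0 occurrence(s) of z with (z + z)
  => ( 8 + ( y * 6 ) ) <= 15
stmt 1: y := z - z  -- replace 1 occurrence(s) of y with (z - z)
  => ( 8 + ( ( z - z ) * 6 ) ) <= 15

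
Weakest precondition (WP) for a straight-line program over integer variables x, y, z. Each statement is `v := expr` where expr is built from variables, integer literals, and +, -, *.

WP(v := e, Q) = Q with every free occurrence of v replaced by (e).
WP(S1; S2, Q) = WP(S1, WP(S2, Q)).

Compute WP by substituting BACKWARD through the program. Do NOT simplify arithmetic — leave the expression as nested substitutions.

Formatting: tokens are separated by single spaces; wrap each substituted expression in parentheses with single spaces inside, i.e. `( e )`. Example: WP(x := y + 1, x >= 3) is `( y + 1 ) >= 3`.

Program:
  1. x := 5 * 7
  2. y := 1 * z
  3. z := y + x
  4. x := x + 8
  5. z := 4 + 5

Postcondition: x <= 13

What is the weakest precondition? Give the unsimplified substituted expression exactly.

Answer: ( ( 5 * 7 ) + 8 ) <= 13

Derivation:
post: x <= 13
stmt 5: z := 4 + 5  -- replace 0 occurrence(s) of z with (4 + 5)
  => x <= 13
stmt 4: x := x + 8  -- replace 1 occurrence(s) of x with (x + 8)
  => ( x + 8 ) <= 13
stmt 3: z := y + x  -- replace 0 occurrence(s) of z with (y + x)
  => ( x + 8 ) <= 13
stmt 2: y := 1 * z  -- replace 0 occurrence(s) of y with (1 * z)
  => ( x + 8 ) <= 13
stmt 1: x := 5 * 7  -- replace 1 occurrence(s) of x with (5 * 7)
  => ( ( 5 * 7 ) + 8 ) <= 13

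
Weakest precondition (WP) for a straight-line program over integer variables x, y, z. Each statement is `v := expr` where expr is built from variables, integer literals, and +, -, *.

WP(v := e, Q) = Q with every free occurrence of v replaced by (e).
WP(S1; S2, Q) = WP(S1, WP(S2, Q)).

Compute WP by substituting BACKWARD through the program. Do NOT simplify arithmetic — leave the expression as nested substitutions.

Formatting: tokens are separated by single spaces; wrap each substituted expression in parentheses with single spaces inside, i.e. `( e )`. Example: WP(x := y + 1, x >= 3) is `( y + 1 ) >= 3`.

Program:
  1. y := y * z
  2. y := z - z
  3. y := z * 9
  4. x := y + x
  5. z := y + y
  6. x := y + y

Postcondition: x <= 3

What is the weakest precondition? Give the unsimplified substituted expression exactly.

Answer: ( ( z * 9 ) + ( z * 9 ) ) <= 3

Derivation:
post: x <= 3
stmt 6: x := y + y  -- replace 1 occurrence(s) of x with (y + y)
  => ( y + y ) <= 3
stmt 5: z := y + y  -- replace 0 occurrence(s) of z with (y + y)
  => ( y + y ) <= 3
stmt 4: x := y + x  -- replace 0 occurrence(s) of x with (y + x)
  => ( y + y ) <= 3
stmt 3: y := z * 9  -- replace 2 occurrence(s) of y with (z * 9)
  => ( ( z * 9 ) + ( z * 9 ) ) <= 3
stmt 2: y := z - z  -- replace 0 occurrence(s) of y with (z - z)
  => ( ( z * 9 ) + ( z * 9 ) ) <= 3
stmt 1: y := y * z  -- replace 0 occurrence(s) of y with (y * z)
  => ( ( z * 9 ) + ( z * 9 ) ) <= 3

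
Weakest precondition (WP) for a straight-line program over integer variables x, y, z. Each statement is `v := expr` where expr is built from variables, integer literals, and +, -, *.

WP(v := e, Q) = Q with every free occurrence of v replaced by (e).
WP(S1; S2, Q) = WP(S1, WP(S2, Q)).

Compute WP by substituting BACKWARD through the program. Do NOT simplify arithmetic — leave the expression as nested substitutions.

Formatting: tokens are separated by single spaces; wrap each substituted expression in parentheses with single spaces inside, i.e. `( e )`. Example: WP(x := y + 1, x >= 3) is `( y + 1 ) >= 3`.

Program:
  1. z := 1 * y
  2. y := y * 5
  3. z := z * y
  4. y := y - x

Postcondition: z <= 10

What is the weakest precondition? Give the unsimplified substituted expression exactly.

post: z <= 10
stmt 4: y := y - x  -- replace 0 occurrence(s) of y with (y - x)
  => z <= 10
stmt 3: z := z * y  -- replace 1 occurrence(s) of z with (z * y)
  => ( z * y ) <= 10
stmt 2: y := y * 5  -- replace 1 occurrence(s) of y with (y * 5)
  => ( z * ( y * 5 ) ) <= 10
stmt 1: z := 1 * y  -- replace 1 occurrence(s) of z with (1 * y)
  => ( ( 1 * y ) * ( y * 5 ) ) <= 10

Answer: ( ( 1 * y ) * ( y * 5 ) ) <= 10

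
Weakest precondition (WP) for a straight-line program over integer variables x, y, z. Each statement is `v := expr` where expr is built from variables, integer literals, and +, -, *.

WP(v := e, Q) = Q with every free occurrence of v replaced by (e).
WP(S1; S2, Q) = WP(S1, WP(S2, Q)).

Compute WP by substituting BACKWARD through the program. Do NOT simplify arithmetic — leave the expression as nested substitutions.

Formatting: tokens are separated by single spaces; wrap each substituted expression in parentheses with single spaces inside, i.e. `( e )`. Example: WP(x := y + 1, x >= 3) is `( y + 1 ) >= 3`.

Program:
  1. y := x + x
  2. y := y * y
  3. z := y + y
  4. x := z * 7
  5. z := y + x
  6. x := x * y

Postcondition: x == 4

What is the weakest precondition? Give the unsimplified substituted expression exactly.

post: x == 4
stmt 6: x := x * y  -- replace 1 occurrence(s) of x with (x * y)
  => ( x * y ) == 4
stmt 5: z := y + x  -- replace 0 occurrence(s) of z with (y + x)
  => ( x * y ) == 4
stmt 4: x := z * 7  -- replace 1 occurrence(s) of x with (z * 7)
  => ( ( z * 7 ) * y ) == 4
stmt 3: z := y + y  -- replace 1 occurrence(s) of z with (y + y)
  => ( ( ( y + y ) * 7 ) * y ) == 4
stmt 2: y := y * y  -- replace 3 occurrence(s) of y with (y * y)
  => ( ( ( ( y * y ) + ( y * y ) ) * 7 ) * ( y * y ) ) == 4
stmt 1: y := x + x  -- replace 6 occurrence(s) of y with (x + x)
  => ( ( ( ( ( x + x ) * ( x + x ) ) + ( ( x + x ) * ( x + x ) ) ) * 7 ) * ( ( x + x ) * ( x + x ) ) ) == 4

Answer: ( ( ( ( ( x + x ) * ( x + x ) ) + ( ( x + x ) * ( x + x ) ) ) * 7 ) * ( ( x + x ) * ( x + x ) ) ) == 4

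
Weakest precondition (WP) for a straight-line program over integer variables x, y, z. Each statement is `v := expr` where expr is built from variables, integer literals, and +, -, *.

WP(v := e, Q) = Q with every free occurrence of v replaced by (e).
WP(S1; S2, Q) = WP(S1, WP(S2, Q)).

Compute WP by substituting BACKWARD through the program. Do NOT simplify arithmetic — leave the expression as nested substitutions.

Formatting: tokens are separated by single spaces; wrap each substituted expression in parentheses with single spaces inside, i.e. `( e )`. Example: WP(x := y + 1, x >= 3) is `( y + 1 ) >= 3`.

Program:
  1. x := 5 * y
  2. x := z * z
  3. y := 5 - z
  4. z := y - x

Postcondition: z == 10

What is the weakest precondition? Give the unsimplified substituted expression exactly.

Answer: ( ( 5 - z ) - ( z * z ) ) == 10

Derivation:
post: z == 10
stmt 4: z := y - x  -- replace 1 occurrence(s) of z with (y - x)
  => ( y - x ) == 10
stmt 3: y := 5 - z  -- replace 1 occurrence(s) of y with (5 - z)
  => ( ( 5 - z ) - x ) == 10
stmt 2: x := z * z  -- replace 1 occurrence(s) of x with (z * z)
  => ( ( 5 - z ) - ( z * z ) ) == 10
stmt 1: x := 5 * y  -- replace 0 occurrence(s) of x with (5 * y)
  => ( ( 5 - z ) - ( z * z ) ) == 10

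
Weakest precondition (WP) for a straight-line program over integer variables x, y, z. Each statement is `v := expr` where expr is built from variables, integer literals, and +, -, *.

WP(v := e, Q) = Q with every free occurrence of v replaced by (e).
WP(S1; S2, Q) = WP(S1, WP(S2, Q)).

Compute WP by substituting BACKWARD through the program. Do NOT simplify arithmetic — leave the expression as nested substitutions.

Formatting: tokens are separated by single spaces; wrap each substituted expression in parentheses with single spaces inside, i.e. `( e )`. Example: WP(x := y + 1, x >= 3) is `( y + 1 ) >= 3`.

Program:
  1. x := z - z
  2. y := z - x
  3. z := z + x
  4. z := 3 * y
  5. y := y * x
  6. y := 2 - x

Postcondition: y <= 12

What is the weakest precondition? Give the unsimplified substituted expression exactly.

Answer: ( 2 - ( z - z ) ) <= 12

Derivation:
post: y <= 12
stmt 6: y := 2 - x  -- replace 1 occurrence(s) of y with (2 - x)
  => ( 2 - x ) <= 12
stmt 5: y := y * x  -- replace 0 occurrence(s) of y with (y * x)
  => ( 2 - x ) <= 12
stmt 4: z := 3 * y  -- replace 0 occurrence(s) of z with (3 * y)
  => ( 2 - x ) <= 12
stmt 3: z := z + x  -- replace 0 occurrence(s) of z with (z + x)
  => ( 2 - x ) <= 12
stmt 2: y := z - x  -- replace 0 occurrence(s) of y with (z - x)
  => ( 2 - x ) <= 12
stmt 1: x := z - z  -- replace 1 occurrence(s) of x with (z - z)
  => ( 2 - ( z - z ) ) <= 12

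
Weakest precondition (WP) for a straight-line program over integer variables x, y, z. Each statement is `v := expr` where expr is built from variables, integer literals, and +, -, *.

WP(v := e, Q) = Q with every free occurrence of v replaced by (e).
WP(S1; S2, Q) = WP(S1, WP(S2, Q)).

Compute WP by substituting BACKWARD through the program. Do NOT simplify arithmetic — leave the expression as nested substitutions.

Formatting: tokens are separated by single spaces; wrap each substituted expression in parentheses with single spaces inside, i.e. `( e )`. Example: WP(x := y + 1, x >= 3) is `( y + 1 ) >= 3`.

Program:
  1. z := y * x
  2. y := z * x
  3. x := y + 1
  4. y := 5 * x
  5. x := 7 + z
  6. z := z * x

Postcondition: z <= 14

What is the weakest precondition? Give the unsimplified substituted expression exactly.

Answer: ( ( y * x ) * ( 7 + ( y * x ) ) ) <= 14

Derivation:
post: z <= 14
stmt 6: z := z * x  -- replace 1 occurrence(s) of z with (z * x)
  => ( z * x ) <= 14
stmt 5: x := 7 + z  -- replace 1 occurrence(s) of x with (7 + z)
  => ( z * ( 7 + z ) ) <= 14
stmt 4: y := 5 * x  -- replace 0 occurrence(s) of y with (5 * x)
  => ( z * ( 7 + z ) ) <= 14
stmt 3: x := y + 1  -- replace 0 occurrence(s) of x with (y + 1)
  => ( z * ( 7 + z ) ) <= 14
stmt 2: y := z * x  -- replace 0 occurrence(s) of y with (z * x)
  => ( z * ( 7 + z ) ) <= 14
stmt 1: z := y * x  -- replace 2 occurrence(s) of z with (y * x)
  => ( ( y * x ) * ( 7 + ( y * x ) ) ) <= 14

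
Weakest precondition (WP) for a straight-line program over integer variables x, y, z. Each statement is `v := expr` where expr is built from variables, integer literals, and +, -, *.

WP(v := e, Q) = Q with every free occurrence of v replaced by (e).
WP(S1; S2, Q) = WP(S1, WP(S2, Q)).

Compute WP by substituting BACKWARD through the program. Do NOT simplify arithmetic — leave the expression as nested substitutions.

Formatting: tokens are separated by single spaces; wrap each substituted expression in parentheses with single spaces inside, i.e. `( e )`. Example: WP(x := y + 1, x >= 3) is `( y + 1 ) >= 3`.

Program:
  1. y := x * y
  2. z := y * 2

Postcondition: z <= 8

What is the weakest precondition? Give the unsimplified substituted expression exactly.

post: z <= 8
stmt 2: z := y * 2  -- replace 1 occurrence(s) of z with (y * 2)
  => ( y * 2 ) <= 8
stmt 1: y := x * y  -- replace 1 occurrence(s) of y with (x * y)
  => ( ( x * y ) * 2 ) <= 8

Answer: ( ( x * y ) * 2 ) <= 8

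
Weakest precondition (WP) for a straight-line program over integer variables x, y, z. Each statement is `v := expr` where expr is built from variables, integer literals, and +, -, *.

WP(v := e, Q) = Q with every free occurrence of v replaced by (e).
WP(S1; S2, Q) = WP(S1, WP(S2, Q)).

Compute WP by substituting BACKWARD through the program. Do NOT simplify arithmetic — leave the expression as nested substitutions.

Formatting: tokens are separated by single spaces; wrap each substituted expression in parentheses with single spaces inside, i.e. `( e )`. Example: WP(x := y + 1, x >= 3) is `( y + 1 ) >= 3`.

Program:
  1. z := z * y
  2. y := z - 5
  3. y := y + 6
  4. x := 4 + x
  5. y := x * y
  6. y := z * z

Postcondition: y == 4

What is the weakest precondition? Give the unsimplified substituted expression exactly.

Answer: ( ( z * y ) * ( z * y ) ) == 4

Derivation:
post: y == 4
stmt 6: y := z * z  -- replace 1 occurrence(s) of y with (z * z)
  => ( z * z ) == 4
stmt 5: y := x * y  -- replace 0 occurrence(s) of y with (x * y)
  => ( z * z ) == 4
stmt 4: x := 4 + x  -- replace 0 occurrence(s) of x with (4 + x)
  => ( z * z ) == 4
stmt 3: y := y + 6  -- replace 0 occurrence(s) of y with (y + 6)
  => ( z * z ) == 4
stmt 2: y := z - 5  -- replace 0 occurrence(s) of y with (z - 5)
  => ( z * z ) == 4
stmt 1: z := z * y  -- replace 2 occurrence(s) of z with (z * y)
  => ( ( z * y ) * ( z * y ) ) == 4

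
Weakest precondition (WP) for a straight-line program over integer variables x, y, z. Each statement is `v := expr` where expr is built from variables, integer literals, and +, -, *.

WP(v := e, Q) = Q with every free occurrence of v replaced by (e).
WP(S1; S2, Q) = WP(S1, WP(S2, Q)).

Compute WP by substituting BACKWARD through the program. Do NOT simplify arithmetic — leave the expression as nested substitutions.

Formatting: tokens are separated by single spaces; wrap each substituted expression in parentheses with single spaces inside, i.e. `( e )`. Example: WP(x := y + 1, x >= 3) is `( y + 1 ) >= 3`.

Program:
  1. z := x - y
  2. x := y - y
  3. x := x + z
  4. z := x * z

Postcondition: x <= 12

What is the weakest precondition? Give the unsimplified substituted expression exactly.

Answer: ( ( y - y ) + ( x - y ) ) <= 12

Derivation:
post: x <= 12
stmt 4: z := x * z  -- replace 0 occurrence(s) of z with (x * z)
  => x <= 12
stmt 3: x := x + z  -- replace 1 occurrence(s) of x with (x + z)
  => ( x + z ) <= 12
stmt 2: x := y - y  -- replace 1 occurrence(s) of x with (y - y)
  => ( ( y - y ) + z ) <= 12
stmt 1: z := x - y  -- replace 1 occurrence(s) of z with (x - y)
  => ( ( y - y ) + ( x - y ) ) <= 12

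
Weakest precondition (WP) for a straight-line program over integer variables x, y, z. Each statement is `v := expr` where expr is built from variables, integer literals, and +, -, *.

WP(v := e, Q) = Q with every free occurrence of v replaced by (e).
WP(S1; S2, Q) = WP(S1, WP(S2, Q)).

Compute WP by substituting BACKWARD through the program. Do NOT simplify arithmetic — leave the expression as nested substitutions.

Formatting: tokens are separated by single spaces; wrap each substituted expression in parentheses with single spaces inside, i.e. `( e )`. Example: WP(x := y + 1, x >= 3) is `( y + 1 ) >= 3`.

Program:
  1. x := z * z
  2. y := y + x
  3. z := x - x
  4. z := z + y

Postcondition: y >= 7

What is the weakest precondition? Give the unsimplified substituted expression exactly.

post: y >= 7
stmt 4: z := z + y  -- replace 0 occurrence(s) of z with (z + y)
  => y >= 7
stmt 3: z := x - x  -- replace 0 occurrence(s) of z with (x - x)
  => y >= 7
stmt 2: y := y + x  -- replace 1 occurrence(s) of y with (y + x)
  => ( y + x ) >= 7
stmt 1: x := z * z  -- replace 1 occurrence(s) of x with (z * z)
  => ( y + ( z * z ) ) >= 7

Answer: ( y + ( z * z ) ) >= 7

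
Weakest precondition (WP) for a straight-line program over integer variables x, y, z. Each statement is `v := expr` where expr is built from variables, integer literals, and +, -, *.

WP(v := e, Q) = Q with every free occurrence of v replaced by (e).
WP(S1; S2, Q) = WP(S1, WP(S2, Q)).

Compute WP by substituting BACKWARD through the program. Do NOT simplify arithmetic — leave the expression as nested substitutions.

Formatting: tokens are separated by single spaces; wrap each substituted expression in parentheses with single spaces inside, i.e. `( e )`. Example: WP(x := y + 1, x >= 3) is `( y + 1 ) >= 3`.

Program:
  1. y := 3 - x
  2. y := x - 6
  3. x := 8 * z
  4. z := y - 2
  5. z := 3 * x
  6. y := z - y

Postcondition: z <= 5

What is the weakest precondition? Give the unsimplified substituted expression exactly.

Answer: ( 3 * ( 8 * z ) ) <= 5

Derivation:
post: z <= 5
stmt 6: y := z - y  -- replace 0 occurrence(s) of y with (z - y)
  => z <= 5
stmt 5: z := 3 * x  -- replace 1 occurrence(s) of z with (3 * x)
  => ( 3 * x ) <= 5
stmt 4: z := y - 2  -- replace 0 occurrence(s) of z with (y - 2)
  => ( 3 * x ) <= 5
stmt 3: x := 8 * z  -- replace 1 occurrence(s) of x with (8 * z)
  => ( 3 * ( 8 * z ) ) <= 5
stmt 2: y := x - 6  -- replace 0 occurrence(s) of y with (x - 6)
  => ( 3 * ( 8 * z ) ) <= 5
stmt 1: y := 3 - x  -- replace 0 occurrence(s) of y with (3 - x)
  => ( 3 * ( 8 * z ) ) <= 5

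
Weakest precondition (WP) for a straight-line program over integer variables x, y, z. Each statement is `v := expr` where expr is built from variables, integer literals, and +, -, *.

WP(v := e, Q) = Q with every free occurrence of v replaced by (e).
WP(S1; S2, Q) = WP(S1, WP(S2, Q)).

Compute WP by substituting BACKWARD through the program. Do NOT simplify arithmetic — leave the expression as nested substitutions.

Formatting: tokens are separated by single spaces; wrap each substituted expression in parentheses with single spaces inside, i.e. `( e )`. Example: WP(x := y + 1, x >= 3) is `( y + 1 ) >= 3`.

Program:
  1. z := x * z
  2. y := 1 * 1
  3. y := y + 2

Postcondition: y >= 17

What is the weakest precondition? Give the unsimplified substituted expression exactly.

post: y >= 17
stmt 3: y := y + 2  -- replace 1 occurrence(s) of y with (y + 2)
  => ( y + 2 ) >= 17
stmt 2: y := 1 * 1  -- replace 1 occurrence(s) of y with (1 * 1)
  => ( ( 1 * 1 ) + 2 ) >= 17
stmt 1: z := x * z  -- replace 0 occurrence(s) of z with (x * z)
  => ( ( 1 * 1 ) + 2 ) >= 17

Answer: ( ( 1 * 1 ) + 2 ) >= 17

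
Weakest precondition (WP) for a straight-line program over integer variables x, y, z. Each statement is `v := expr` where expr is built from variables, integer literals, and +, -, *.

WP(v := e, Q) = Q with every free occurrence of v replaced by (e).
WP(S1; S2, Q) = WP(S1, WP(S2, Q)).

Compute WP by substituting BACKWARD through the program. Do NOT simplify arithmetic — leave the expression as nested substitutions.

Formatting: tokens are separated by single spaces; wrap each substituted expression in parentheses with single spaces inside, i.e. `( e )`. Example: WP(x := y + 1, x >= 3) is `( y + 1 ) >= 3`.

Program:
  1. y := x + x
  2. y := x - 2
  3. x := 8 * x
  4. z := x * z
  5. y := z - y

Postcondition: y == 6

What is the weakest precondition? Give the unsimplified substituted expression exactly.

Answer: ( ( ( 8 * x ) * z ) - ( x - 2 ) ) == 6

Derivation:
post: y == 6
stmt 5: y := z - y  -- replace 1 occurrence(s) of y with (z - y)
  => ( z - y ) == 6
stmt 4: z := x * z  -- replace 1 occurrence(s) of z with (x * z)
  => ( ( x * z ) - y ) == 6
stmt 3: x := 8 * x  -- replace 1 occurrence(s) of x with (8 * x)
  => ( ( ( 8 * x ) * z ) - y ) == 6
stmt 2: y := x - 2  -- replace 1 occurrence(s) of y with (x - 2)
  => ( ( ( 8 * x ) * z ) - ( x - 2 ) ) == 6
stmt 1: y := x + x  -- replace 0 occurrence(s) of y with (x + x)
  => ( ( ( 8 * x ) * z ) - ( x - 2 ) ) == 6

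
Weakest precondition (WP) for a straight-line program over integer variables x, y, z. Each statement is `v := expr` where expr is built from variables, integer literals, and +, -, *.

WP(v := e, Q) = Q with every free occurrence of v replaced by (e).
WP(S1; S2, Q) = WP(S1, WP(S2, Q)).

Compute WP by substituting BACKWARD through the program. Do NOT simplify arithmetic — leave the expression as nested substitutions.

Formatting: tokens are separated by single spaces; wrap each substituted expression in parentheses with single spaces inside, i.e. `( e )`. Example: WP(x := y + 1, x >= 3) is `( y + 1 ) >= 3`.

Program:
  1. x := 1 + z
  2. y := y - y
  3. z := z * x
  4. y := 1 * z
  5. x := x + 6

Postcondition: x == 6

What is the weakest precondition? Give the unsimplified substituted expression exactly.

Answer: ( ( 1 + z ) + 6 ) == 6

Derivation:
post: x == 6
stmt 5: x := x + 6  -- replace 1 occurrence(s) of x with (x + 6)
  => ( x + 6 ) == 6
stmt 4: y := 1 * z  -- replace 0 occurrence(s) of y with (1 * z)
  => ( x + 6 ) == 6
stmt 3: z := z * x  -- replace 0 occurrence(s) of z with (z * x)
  => ( x + 6 ) == 6
stmt 2: y := y - y  -- replace 0 occurrence(s) of y with (y - y)
  => ( x + 6 ) == 6
stmt 1: x := 1 + z  -- replace 1 occurrence(s) of x with (1 + z)
  => ( ( 1 + z ) + 6 ) == 6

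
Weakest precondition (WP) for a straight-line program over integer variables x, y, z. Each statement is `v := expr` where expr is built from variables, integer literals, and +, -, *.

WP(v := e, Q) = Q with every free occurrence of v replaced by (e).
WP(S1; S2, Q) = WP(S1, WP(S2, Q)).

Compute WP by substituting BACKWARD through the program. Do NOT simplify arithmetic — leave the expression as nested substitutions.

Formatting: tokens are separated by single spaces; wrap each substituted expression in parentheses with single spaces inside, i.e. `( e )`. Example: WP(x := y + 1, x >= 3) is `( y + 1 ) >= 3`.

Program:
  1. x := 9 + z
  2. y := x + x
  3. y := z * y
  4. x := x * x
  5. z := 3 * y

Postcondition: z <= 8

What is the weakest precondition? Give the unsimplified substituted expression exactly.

Answer: ( 3 * ( z * ( ( 9 + z ) + ( 9 + z ) ) ) ) <= 8

Derivation:
post: z <= 8
stmt 5: z := 3 * y  -- replace 1 occurrence(s) of z with (3 * y)
  => ( 3 * y ) <= 8
stmt 4: x := x * x  -- replace 0 occurrence(s) of x with (x * x)
  => ( 3 * y ) <= 8
stmt 3: y := z * y  -- replace 1 occurrence(s) of y with (z * y)
  => ( 3 * ( z * y ) ) <= 8
stmt 2: y := x + x  -- replace 1 occurrence(s) of y with (x + x)
  => ( 3 * ( z * ( x + x ) ) ) <= 8
stmt 1: x := 9 + z  -- replace 2 occurrence(s) of x with (9 + z)
  => ( 3 * ( z * ( ( 9 + z ) + ( 9 + z ) ) ) ) <= 8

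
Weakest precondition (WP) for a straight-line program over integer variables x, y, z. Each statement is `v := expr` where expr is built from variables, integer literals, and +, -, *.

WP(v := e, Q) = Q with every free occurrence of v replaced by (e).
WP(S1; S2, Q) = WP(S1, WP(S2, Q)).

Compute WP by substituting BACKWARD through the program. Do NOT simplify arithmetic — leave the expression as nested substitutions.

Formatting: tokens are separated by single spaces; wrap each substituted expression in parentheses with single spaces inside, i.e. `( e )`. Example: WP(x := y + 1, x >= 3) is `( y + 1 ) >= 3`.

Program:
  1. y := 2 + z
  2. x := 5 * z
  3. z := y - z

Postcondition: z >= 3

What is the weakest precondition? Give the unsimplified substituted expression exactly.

post: z >= 3
stmt 3: z := y - z  -- replace 1 occurrence(s) of z with (y - z)
  => ( y - z ) >= 3
stmt 2: x := 5 * z  -- replace 0 occurrence(s) of x with (5 * z)
  => ( y - z ) >= 3
stmt 1: y := 2 + z  -- replace 1 occurrence(s) of y with (2 + z)
  => ( ( 2 + z ) - z ) >= 3

Answer: ( ( 2 + z ) - z ) >= 3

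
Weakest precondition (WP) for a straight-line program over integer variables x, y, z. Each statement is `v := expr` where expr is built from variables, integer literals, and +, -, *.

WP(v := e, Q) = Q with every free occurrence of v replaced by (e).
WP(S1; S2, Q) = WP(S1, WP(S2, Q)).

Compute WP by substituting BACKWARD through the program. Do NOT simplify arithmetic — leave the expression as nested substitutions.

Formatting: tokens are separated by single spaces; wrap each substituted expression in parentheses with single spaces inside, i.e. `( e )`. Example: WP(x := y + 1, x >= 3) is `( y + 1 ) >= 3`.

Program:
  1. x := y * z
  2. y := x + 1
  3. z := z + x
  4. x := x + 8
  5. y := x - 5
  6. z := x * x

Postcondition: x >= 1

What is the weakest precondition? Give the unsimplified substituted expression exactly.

Answer: ( ( y * z ) + 8 ) >= 1

Derivation:
post: x >= 1
stmt 6: z := x * x  -- replace 0 occurrence(s) of z with (x * x)
  => x >= 1
stmt 5: y := x - 5  -- replace 0 occurrence(s) of y with (x - 5)
  => x >= 1
stmt 4: x := x + 8  -- replace 1 occurrence(s) of x with (x + 8)
  => ( x + 8 ) >= 1
stmt 3: z := z + x  -- replace 0 occurrence(s) of z with (z + x)
  => ( x + 8 ) >= 1
stmt 2: y := x + 1  -- replace 0 occurrence(s) of y with (x + 1)
  => ( x + 8 ) >= 1
stmt 1: x := y * z  -- replace 1 occurrence(s) of x with (y * z)
  => ( ( y * z ) + 8 ) >= 1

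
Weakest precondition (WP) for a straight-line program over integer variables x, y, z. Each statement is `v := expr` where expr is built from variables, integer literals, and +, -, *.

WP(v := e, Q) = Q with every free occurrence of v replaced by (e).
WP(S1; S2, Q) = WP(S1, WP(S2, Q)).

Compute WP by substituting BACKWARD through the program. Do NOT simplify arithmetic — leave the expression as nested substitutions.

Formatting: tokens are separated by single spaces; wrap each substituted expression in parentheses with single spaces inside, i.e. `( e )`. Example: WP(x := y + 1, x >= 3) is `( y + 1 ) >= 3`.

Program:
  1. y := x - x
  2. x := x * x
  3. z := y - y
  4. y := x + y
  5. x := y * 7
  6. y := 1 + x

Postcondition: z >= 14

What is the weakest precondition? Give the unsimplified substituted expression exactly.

Answer: ( ( x - x ) - ( x - x ) ) >= 14

Derivation:
post: z >= 14
stmt 6: y := 1 + x  -- replace 0 occurrence(s) of y with (1 + x)
  => z >= 14
stmt 5: x := y * 7  -- replace 0 occurrence(s) of x with (y * 7)
  => z >= 14
stmt 4: y := x + y  -- replace 0 occurrence(s) of y with (x + y)
  => z >= 14
stmt 3: z := y - y  -- replace 1 occurrence(s) of z with (y - y)
  => ( y - y ) >= 14
stmt 2: x := x * x  -- replace 0 occurrence(s) of x with (x * x)
  => ( y - y ) >= 14
stmt 1: y := x - x  -- replace 2 occurrence(s) of y with (x - x)
  => ( ( x - x ) - ( x - x ) ) >= 14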